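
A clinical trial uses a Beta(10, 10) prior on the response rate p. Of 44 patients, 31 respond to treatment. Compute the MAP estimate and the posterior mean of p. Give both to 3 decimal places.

p_MAP = 0.645, E[p|data] = 0.641

Posterior: Beta(10+31, 10+13) = Beta(41, 23).
Mode = (41−1)/(41+23−2) = 40/62 = 0.645.
Mean = 41/(41+23) = 41/64 = 0.641.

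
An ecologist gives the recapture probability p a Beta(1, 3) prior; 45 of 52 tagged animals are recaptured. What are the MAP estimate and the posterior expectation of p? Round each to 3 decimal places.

Posterior: Beta(1+45, 3+7) = Beta(46, 10).
Mode = (46−1)/(46+10−2) = 45/54 = 0.833.
Mean = 46/(46+10) = 46/56 = 0.821.
The posterior is left-skewed, so the mode exceeds the mean.

p_MAP = 0.833, E[p|data] = 0.821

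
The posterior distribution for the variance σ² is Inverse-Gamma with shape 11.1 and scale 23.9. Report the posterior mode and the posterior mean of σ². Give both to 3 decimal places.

σ²_MAP = 1.975, E[σ²|data] = 2.366

Mode = β/(α+1) = 23.9/12.1 = 1.975.
Mean = β/(α−1) = 23.9/10.1 = 2.366.
Right-skewed posterior ⇒ mode < mean.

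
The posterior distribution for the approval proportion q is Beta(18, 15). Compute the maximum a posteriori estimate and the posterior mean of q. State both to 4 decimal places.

MAP = 0.5484, posterior mean = 0.5455

Mode = (18−1)/(18+15−2) = 17/31 = 0.5484.
Mean = 18/(18+15) = 18/33 = 0.5455.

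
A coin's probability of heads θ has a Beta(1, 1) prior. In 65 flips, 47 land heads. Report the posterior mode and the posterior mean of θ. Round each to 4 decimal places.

posterior mode = 0.7231, posterior mean = 0.7164

Posterior: Beta(1+47, 1+18) = Beta(48, 19).
Mode = (48−1)/(48+19−2) = 47/65 = 0.7231.
With a flat prior the MAP equals the MLE, 47/65.
Mean = 48/(48+19) = 48/67 = 0.7164.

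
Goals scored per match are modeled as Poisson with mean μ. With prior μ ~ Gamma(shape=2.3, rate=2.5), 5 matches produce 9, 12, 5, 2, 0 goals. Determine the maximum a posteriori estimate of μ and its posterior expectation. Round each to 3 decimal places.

Σ counts = 28. Posterior: Gamma(shape = 2.3+28 = 30.3, rate = 2.5+5 = 7.5).
Mode = (α−1)/β = 29.3/7.5 = 3.907.
Mean = α/β = 30.3/7.5 = 4.040.

MAP: 3.907. Posterior mean: 4.040.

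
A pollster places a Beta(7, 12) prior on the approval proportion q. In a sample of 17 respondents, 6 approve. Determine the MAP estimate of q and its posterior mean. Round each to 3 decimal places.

q_MAP = 0.353, E[q|data] = 0.361

Posterior: Beta(7+6, 12+11) = Beta(13, 23).
Mode = (13−1)/(13+23−2) = 12/34 = 0.353.
Mean = 13/(13+23) = 13/36 = 0.361.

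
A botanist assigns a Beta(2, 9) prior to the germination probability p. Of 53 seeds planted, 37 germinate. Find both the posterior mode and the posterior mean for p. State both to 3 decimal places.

Posterior: Beta(2+37, 9+16) = Beta(39, 25).
Mode = (39−1)/(39+25−2) = 38/62 = 0.613.
Mean = 39/(39+25) = 39/64 = 0.609.
The posterior is left-skewed, so the mode exceeds the mean.

MAP = 0.613, posterior mean = 0.609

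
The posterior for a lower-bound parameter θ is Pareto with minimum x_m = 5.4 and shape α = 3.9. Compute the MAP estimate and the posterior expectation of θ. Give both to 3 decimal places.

MAP = 5.400; posterior mean = 7.262

The Pareto density is strictly decreasing on [x_m, ∞), so the mode is x_m = 5.400.
Mean = α·x_m/(α−1) = 3.9·5.4/2.9 = 7.262.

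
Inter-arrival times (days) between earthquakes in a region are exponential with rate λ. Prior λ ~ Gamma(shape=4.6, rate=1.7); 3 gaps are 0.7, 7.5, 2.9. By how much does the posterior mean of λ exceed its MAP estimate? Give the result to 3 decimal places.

Σ times = 11.1. Posterior: Gamma(shape = 4.6+3 = 7.6, rate = 1.7+11.1 = 12.8).
Mode = (α−1)/β = 6.6/12.8 = 0.516.
Mean = α/β = 7.6/12.8 = 0.594.
Difference = 0.594 − 0.516 = 0.078.
Right-skewed posterior ⇒ mode < mean.

0.078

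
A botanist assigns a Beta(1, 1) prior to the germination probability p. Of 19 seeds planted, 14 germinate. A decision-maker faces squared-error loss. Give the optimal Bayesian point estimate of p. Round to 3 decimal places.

0.714

Posterior: Beta(1+14, 1+5) = Beta(15, 6).
Mode = (15−1)/(15+6−2) = 14/19 = 0.737.
Mean = 15/(15+6) = 15/21 = 0.714.
Squared-error loss ⇒ the optimal estimator is the posterior mean.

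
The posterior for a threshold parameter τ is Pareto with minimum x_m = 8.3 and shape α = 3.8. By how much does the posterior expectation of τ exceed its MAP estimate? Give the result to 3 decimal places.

The Pareto density is strictly decreasing on [x_m, ∞), so the mode is x_m = 8.300.
Mean = α·x_m/(α−1) = 3.8·8.3/2.8 = 11.264.
Difference = 11.264 − 8.300 = 2.964.

2.964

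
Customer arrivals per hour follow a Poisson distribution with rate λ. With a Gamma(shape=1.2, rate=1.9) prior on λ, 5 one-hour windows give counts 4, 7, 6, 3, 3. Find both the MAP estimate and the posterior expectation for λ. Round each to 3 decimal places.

MAP estimate = 3.362, posterior expectation = 3.507

Σ counts = 23. Posterior: Gamma(shape = 1.2+23 = 24.2, rate = 1.9+5 = 6.9).
Mode = (α−1)/β = 23.2/6.9 = 3.362.
Mean = α/β = 24.2/6.9 = 3.507.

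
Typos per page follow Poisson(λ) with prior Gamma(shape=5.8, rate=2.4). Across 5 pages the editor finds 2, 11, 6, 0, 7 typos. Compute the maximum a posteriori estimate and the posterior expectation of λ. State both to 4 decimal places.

MAP = 4.1622, posterior mean = 4.2973

Σ counts = 26. Posterior: Gamma(shape = 5.8+26 = 31.8, rate = 2.4+5 = 7.4).
Mode = (α−1)/β = 30.8/7.4 = 4.1622.
Mean = α/β = 31.8/7.4 = 4.2973.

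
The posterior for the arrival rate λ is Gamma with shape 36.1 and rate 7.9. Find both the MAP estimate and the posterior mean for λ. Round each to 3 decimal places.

MAP = 4.443; posterior mean = 4.570

Mode = (α−1)/β = 35.1/7.9 = 4.443.
Mean = α/β = 36.1/7.9 = 4.570.
Right-skewed posterior ⇒ mode < mean.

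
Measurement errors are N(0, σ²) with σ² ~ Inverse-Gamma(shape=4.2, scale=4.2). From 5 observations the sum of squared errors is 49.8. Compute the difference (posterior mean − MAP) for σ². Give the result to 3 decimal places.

Posterior: Inverse-Gamma(shape = 4.2+5/2 = 6.7, scale = 4.2+49.8/2 = 29.1).
Mode = β/(α+1) = 29.1/7.7 = 3.779.
Mean = β/(α−1) = 29.1/5.7 = 5.105.
Difference = 5.105 − 3.779 = 1.326.
The posterior is right-skewed, so the mean exceeds the mode.

1.326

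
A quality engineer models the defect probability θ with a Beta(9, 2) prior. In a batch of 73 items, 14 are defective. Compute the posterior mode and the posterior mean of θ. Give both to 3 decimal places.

MAP = 0.268; posterior mean = 0.274

Posterior: Beta(9+14, 2+59) = Beta(23, 61).
Mode = (23−1)/(23+61−2) = 22/82 = 0.268.
Mean = 23/(23+61) = 23/84 = 0.274.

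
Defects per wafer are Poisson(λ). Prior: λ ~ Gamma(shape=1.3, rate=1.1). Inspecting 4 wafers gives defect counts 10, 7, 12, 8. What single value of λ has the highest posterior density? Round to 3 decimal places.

7.314

Σ counts = 37. Posterior: Gamma(shape = 1.3+37 = 38.3, rate = 1.1+4 = 5.1).
Mode = (α−1)/β = 37.3/5.1 = 7.314.
Mean = α/β = 38.3/5.1 = 7.510.
This is the posterior mode — the MAP estimate.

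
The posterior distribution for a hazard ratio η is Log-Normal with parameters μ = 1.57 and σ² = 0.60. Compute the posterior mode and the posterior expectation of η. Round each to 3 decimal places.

Mode = exp(μ − σ²) = exp(0.97) = 2.638.
Mean = exp(μ + σ²/2) = exp(1.870) = 6.488.
The mean is pulled above the mode by the posterior's right skew.

MAP = 2.638, posterior mean = 6.488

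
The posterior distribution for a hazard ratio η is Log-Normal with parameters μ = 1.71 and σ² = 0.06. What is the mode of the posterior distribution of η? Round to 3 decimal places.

5.207

Mode = exp(μ − σ²) = exp(1.65) = 5.207.
Mean = exp(μ + σ²/2) = exp(1.740) = 5.697.
This is the posterior mode — the MAP estimate.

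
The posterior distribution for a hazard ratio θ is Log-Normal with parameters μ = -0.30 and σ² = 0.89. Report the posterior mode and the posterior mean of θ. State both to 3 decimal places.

Mode = exp(μ − σ²) = exp(-1.19) = 0.304.
Mean = exp(μ + σ²/2) = exp(0.145) = 1.156.

θ_MAP = 0.304, E[θ|data] = 1.156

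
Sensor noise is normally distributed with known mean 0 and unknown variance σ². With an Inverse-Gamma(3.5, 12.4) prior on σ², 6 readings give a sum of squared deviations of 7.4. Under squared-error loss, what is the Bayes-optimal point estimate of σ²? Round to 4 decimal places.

Posterior: Inverse-Gamma(shape = 3.5+6/2 = 6.5, scale = 12.4+7.4/2 = 16.1).
Mode = β/(α+1) = 16.1/7.5 = 2.1467.
Mean = β/(α−1) = 16.1/5.5 = 2.9273.
Squared-error loss ⇒ the optimal estimator is the posterior mean.

2.9273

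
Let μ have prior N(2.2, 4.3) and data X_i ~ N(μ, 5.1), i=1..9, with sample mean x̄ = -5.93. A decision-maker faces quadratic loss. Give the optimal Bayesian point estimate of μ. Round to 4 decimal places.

Posterior for μ is Normal. Precision-weighted mean: (1/4.3·2.2 + 9/5.1·-5.93) / (1/4.3 + 9/5.1) = -4.9834.
A Normal posterior is symmetric, so mode = mean.
Quadratic loss ⇒ the optimal estimator is the posterior mean.

-4.9834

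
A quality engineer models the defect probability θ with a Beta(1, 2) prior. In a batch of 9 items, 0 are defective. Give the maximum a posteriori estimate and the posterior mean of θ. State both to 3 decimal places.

θ_MAP = 0.000, E[θ|data] = 0.083

Posterior: Beta(1+0, 2+9) = Beta(1, 11).
Since α = 1 ≤ 1 and β > 1, the Beta density is monotone decreasing on [0,1]; the mode is at 0.
Mean = 1/(1+11) = 0.083.
Mean > mode: the posterior has a right tail.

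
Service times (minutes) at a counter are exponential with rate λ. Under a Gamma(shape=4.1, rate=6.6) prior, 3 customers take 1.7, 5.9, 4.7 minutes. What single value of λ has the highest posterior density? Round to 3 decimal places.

Σ times = 12.3. Posterior: Gamma(shape = 4.1+3 = 7.1, rate = 6.6+12.3 = 18.9).
Mode = (α−1)/β = 6.1/18.9 = 0.323.
Mean = α/β = 7.1/18.9 = 0.376.
This is the posterior mode — the MAP estimate.

0.323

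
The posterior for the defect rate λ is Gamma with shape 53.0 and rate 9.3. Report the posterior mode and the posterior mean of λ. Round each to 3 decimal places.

Mode = (α−1)/β = 52.0/9.3 = 5.591.
Mean = α/β = 53.0/9.3 = 5.699.

λ_MAP = 5.591, E[λ|data] = 5.699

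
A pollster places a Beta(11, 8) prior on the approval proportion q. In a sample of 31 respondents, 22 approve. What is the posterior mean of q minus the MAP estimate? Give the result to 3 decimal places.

-0.007

Posterior: Beta(11+22, 8+9) = Beta(33, 17).
Mode = (33−1)/(33+17−2) = 32/48 = 0.667.
Mean = 33/(33+17) = 33/50 = 0.660.
Difference = 0.660 − 0.667 = -0.007.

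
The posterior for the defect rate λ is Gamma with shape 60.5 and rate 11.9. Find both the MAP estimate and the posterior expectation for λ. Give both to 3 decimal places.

Mode = (α−1)/β = 59.5/11.9 = 5.000.
Mean = α/β = 60.5/11.9 = 5.084.

MAP: 5.000. Posterior mean: 5.084.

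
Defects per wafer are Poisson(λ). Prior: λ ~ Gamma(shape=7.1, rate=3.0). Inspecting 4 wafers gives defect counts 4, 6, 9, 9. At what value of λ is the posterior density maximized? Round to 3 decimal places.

Σ counts = 28. Posterior: Gamma(shape = 7.1+28 = 35.1, rate = 3.0+4 = 7.0).
Mode = (α−1)/β = 34.1/7.0 = 4.871.
Mean = α/β = 35.1/7.0 = 5.014.
This is the posterior mode — the MAP estimate.

4.871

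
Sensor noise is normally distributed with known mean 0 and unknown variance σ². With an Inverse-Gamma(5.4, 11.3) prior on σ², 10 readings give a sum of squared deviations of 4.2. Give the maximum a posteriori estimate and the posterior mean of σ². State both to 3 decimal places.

σ²_MAP = 1.175, E[σ²|data] = 1.426

Posterior: Inverse-Gamma(shape = 5.4+10/2 = 10.4, scale = 11.3+4.2/2 = 13.4).
Mode = β/(α+1) = 13.4/11.4 = 1.175.
Mean = β/(α−1) = 13.4/9.4 = 1.426.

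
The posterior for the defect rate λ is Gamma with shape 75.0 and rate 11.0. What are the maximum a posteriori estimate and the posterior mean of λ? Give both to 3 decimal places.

MAP = 6.727, posterior mean = 6.818

Mode = (α−1)/β = 74.0/11.0 = 6.727.
Mean = α/β = 75.0/11.0 = 6.818.
Right-skewed posterior ⇒ mode < mean.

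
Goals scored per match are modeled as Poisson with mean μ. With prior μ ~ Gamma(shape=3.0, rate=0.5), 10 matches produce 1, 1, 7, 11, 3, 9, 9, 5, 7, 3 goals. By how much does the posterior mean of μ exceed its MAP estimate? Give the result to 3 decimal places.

0.095

Σ counts = 56. Posterior: Gamma(shape = 3.0+56 = 59.0, rate = 0.5+10 = 10.5).
Mode = (α−1)/β = 58.0/10.5 = 5.524.
Mean = α/β = 59.0/10.5 = 5.619.
Difference = 5.619 − 5.524 = 0.095.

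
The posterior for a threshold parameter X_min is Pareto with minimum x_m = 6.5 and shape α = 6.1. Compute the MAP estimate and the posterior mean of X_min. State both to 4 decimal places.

The Pareto density is strictly decreasing on [x_m, ∞), so the mode is x_m = 6.5000.
Mean = α·x_m/(α−1) = 6.1·6.5/5.1 = 7.7745.

MAP estimate = 6.5000, posterior mean = 7.7745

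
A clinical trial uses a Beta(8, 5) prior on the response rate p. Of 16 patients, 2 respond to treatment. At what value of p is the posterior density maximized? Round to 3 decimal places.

0.333

Posterior: Beta(8+2, 5+14) = Beta(10, 19).
Mode = (10−1)/(10+19−2) = 9/27 = 0.333.
Mean = 10/(10+19) = 10/29 = 0.345.
This is the posterior mode — the MAP estimate.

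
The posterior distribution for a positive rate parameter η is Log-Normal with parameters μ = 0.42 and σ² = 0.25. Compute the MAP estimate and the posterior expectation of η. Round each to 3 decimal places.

MAP = 1.185; posterior mean = 1.725

Mode = exp(μ − σ²) = exp(0.17) = 1.185.
Mean = exp(μ + σ²/2) = exp(0.545) = 1.725.
Mean > mode: the posterior has a right tail.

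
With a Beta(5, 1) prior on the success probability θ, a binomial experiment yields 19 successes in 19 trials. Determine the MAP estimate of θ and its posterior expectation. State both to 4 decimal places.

Posterior: Beta(5+19, 1+0) = Beta(24, 1).
Since β = 1 ≤ 1 and α > 1, the Beta density is monotone increasing on [0,1]; the mode is at 1.
Mean = 24/(24+1) = 0.9600.

MAP estimate = 1.0000, posterior expectation = 0.9600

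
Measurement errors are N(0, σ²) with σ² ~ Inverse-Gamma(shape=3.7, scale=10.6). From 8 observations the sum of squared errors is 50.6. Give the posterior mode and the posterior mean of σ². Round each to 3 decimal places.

MAP: 4.126. Posterior mean: 5.358.

Posterior: Inverse-Gamma(shape = 3.7+8/2 = 7.7, scale = 10.6+50.6/2 = 35.9).
Mode = β/(α+1) = 35.9/8.7 = 4.126.
Mean = β/(α−1) = 35.9/6.7 = 5.358.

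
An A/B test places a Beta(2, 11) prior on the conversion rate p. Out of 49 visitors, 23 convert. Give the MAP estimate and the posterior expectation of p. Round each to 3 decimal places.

MAP estimate = 0.400, posterior expectation = 0.403

Posterior: Beta(2+23, 11+26) = Beta(25, 37).
Mode = (25−1)/(25+37−2) = 24/60 = 0.400.
Mean = 25/(25+37) = 25/62 = 0.403.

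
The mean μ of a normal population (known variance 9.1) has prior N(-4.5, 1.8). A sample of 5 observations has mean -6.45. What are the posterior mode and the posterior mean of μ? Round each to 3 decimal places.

Posterior for μ is Normal. Precision-weighted mean: (1/1.8·-4.5 + 5/9.1·-6.45) / (1/1.8 + 5/9.1) = -5.470.
A Normal posterior is symmetric, so mode = mean.

μ_MAP = -5.470, E[μ|data] = -5.470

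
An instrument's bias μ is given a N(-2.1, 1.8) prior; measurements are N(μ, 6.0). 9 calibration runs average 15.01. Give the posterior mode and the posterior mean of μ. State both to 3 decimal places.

posterior mode = 10.386, posterior mean = 10.386

Posterior for μ is Normal. Precision-weighted mean: (1/1.8·-2.1 + 9/6.0·15.01) / (1/1.8 + 9/6.0) = 10.386.
A Normal posterior is symmetric, so mode = mean.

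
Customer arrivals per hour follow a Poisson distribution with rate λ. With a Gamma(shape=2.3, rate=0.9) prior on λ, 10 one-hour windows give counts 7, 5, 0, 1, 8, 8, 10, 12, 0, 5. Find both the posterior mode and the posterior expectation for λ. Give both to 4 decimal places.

Σ counts = 56. Posterior: Gamma(shape = 2.3+56 = 58.3, rate = 0.9+10 = 10.9).
Mode = (α−1)/β = 57.3/10.9 = 5.2569.
Mean = α/β = 58.3/10.9 = 5.3486.

MAP = 5.2569; posterior mean = 5.3486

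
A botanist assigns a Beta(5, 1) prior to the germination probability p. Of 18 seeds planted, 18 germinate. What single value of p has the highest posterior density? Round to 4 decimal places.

1.0000

Posterior: Beta(5+18, 1+0) = Beta(23, 1).
Since β = 1 ≤ 1 and α > 1, the Beta density is monotone increasing on [0,1]; the mode is at 1.
Mean = 23/(23+1) = 0.9583.
This is the posterior mode — the MAP estimate.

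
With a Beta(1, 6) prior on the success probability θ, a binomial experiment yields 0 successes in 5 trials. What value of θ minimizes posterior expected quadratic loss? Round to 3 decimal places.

Posterior: Beta(1+0, 6+5) = Beta(1, 11).
Since α = 1 ≤ 1 and β > 1, the Beta density is monotone decreasing on [0,1]; the mode is at 0.
Mean = 1/(1+11) = 0.083.
Quadratic loss ⇒ the optimal estimator is the posterior mean.

0.083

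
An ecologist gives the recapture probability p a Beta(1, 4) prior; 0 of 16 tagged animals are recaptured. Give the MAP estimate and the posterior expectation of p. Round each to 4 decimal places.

MAP estimate = 0.0000, posterior expectation = 0.0476

Posterior: Beta(1+0, 4+16) = Beta(1, 20).
Since α = 1 ≤ 1 and β > 1, the Beta density is monotone decreasing on [0,1]; the mode is at 0.
Mean = 1/(1+20) = 0.0476.
The mean is pulled above the mode by the posterior's right skew.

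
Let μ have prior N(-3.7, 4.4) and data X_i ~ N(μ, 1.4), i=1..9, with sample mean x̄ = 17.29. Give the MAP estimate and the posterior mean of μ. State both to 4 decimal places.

MAP: 16.5733. Posterior mean: 16.5733.

Posterior for μ is Normal. Precision-weighted mean: (1/4.4·-3.7 + 9/1.4·17.29) / (1/4.4 + 9/1.4) = 16.5733.
A Normal posterior is symmetric, so mode = mean.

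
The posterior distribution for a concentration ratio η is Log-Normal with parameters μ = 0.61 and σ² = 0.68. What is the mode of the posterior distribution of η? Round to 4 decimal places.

Mode = exp(μ − σ²) = exp(-0.07) = 0.9324.
Mean = exp(μ + σ²/2) = exp(0.950) = 2.5857.
This is the posterior mode — the MAP estimate.

0.9324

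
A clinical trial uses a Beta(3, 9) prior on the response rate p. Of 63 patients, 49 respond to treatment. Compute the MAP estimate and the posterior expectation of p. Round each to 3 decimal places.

Posterior: Beta(3+49, 9+14) = Beta(52, 23).
Mode = (52−1)/(52+23−2) = 51/73 = 0.699.
Mean = 52/(52+23) = 52/75 = 0.693.
Mode > mean: the posterior has a left tail.

MAP estimate = 0.699, posterior expectation = 0.693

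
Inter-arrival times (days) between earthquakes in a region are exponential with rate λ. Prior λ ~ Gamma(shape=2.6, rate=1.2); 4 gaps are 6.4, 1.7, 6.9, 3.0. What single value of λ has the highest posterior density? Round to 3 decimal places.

Σ times = 18.0. Posterior: Gamma(shape = 2.6+4 = 6.6, rate = 1.2+18.0 = 19.2).
Mode = (α−1)/β = 5.6/19.2 = 0.292.
Mean = α/β = 6.6/19.2 = 0.344.
This is the posterior mode — the MAP estimate.

0.292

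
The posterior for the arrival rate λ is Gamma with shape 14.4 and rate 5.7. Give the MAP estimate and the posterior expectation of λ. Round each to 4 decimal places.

Mode = (α−1)/β = 13.4/5.7 = 2.3509.
Mean = α/β = 14.4/5.7 = 2.5263.
Right-skewed posterior ⇒ mode < mean.

MAP: 2.3509. Posterior mean: 2.5263.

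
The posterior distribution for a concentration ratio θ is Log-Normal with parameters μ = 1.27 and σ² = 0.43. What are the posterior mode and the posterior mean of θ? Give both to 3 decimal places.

MAP = 2.316, posterior mean = 4.415

Mode = exp(μ − σ²) = exp(0.84) = 2.316.
Mean = exp(μ + σ²/2) = exp(1.485) = 4.415.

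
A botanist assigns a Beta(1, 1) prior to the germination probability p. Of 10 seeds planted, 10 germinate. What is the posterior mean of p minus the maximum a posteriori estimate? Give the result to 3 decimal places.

-0.083

Posterior: Beta(1+10, 1+0) = Beta(11, 1).
Since β = 1 ≤ 1 and α > 1, the Beta density is monotone increasing on [0,1]; the mode is at 1.
Mean = 11/(11+1) = 0.917.
Difference = 0.917 − 1.000 = -0.083.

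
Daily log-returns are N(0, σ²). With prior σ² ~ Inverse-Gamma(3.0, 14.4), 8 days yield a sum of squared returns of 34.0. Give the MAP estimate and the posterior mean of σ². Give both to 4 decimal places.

MAP = 3.9250; posterior mean = 5.2333

Posterior: Inverse-Gamma(shape = 3.0+8/2 = 7.0, scale = 14.4+34.0/2 = 31.4).
Mode = β/(α+1) = 31.4/8.0 = 3.9250.
Mean = β/(α−1) = 31.4/6.0 = 5.2333.
The posterior is right-skewed, so the mean exceeds the mode.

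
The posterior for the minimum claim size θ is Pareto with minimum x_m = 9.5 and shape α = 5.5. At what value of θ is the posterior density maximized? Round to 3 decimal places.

The Pareto density is strictly decreasing on [x_m, ∞), so the mode is x_m = 9.500.
Mean = α·x_m/(α−1) = 5.5·9.5/4.5 = 11.611.
This is the posterior mode — the MAP estimate.

9.500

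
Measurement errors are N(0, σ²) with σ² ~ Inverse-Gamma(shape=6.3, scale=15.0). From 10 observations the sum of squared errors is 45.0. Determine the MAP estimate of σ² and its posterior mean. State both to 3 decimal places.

σ²_MAP = 3.049, E[σ²|data] = 3.641

Posterior: Inverse-Gamma(shape = 6.3+10/2 = 11.3, scale = 15.0+45.0/2 = 37.5).
Mode = β/(α+1) = 37.5/12.3 = 3.049.
Mean = β/(α−1) = 37.5/10.3 = 3.641.
The mean is pulled above the mode by the posterior's right skew.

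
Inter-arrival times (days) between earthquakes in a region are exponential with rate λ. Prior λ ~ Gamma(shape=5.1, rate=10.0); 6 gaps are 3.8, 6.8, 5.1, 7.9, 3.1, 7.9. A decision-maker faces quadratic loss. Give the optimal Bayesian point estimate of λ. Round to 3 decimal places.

Σ times = 34.6. Posterior: Gamma(shape = 5.1+6 = 11.1, rate = 10.0+34.6 = 44.6).
Mode = (α−1)/β = 10.1/44.6 = 0.226.
Mean = α/β = 11.1/44.6 = 0.249.
Quadratic loss ⇒ the optimal estimator is the posterior mean.

0.249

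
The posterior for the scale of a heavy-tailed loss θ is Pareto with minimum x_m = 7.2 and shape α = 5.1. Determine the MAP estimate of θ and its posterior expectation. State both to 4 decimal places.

θ_MAP = 7.2000, E[θ|data] = 8.9561

The Pareto density is strictly decreasing on [x_m, ∞), so the mode is x_m = 7.2000.
Mean = α·x_m/(α−1) = 5.1·7.2/4.1 = 8.9561.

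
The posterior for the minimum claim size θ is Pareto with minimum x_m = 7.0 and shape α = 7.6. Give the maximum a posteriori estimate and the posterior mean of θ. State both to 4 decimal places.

MAP = 7.0000; posterior mean = 8.0606

The Pareto density is strictly decreasing on [x_m, ∞), so the mode is x_m = 7.0000.
Mean = α·x_m/(α−1) = 7.6·7.0/6.6 = 8.0606.
The mean is pulled above the mode by the posterior's right skew.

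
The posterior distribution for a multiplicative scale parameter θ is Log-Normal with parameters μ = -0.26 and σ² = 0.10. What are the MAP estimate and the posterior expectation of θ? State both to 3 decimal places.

θ_MAP = 0.698, E[θ|data] = 0.811

Mode = exp(μ − σ²) = exp(-0.36) = 0.698.
Mean = exp(μ + σ²/2) = exp(-0.210) = 0.811.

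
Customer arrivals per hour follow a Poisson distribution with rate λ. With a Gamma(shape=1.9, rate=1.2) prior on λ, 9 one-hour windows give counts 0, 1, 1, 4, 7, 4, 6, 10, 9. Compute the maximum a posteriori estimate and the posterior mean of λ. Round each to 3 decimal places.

Σ counts = 42. Posterior: Gamma(shape = 1.9+42 = 43.9, rate = 1.2+9 = 10.2).
Mode = (α−1)/β = 42.9/10.2 = 4.206.
Mean = α/β = 43.9/10.2 = 4.304.
The mean is pulled above the mode by the posterior's right skew.

MAP = 4.206, posterior mean = 4.304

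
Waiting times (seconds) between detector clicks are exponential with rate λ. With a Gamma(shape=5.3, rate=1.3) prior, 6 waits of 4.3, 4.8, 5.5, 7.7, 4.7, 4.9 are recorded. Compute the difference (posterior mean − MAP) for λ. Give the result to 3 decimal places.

0.030

Σ times = 31.9. Posterior: Gamma(shape = 5.3+6 = 11.3, rate = 1.3+31.9 = 33.2).
Mode = (α−1)/β = 10.3/33.2 = 0.310.
Mean = α/β = 11.3/33.2 = 0.340.
Difference = 0.340 − 0.310 = 0.030.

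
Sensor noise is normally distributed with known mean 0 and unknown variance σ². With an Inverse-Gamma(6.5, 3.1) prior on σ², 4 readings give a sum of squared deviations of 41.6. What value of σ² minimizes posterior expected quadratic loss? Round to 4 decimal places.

3.1867

Posterior: Inverse-Gamma(shape = 6.5+4/2 = 8.5, scale = 3.1+41.6/2 = 23.9).
Mode = β/(α+1) = 23.9/9.5 = 2.5158.
Mean = β/(α−1) = 23.9/7.5 = 3.1867.
Quadratic loss ⇒ the optimal estimator is the posterior mean.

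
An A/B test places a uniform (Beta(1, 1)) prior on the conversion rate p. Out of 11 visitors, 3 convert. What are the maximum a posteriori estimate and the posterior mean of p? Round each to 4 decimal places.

Posterior: Beta(1+3, 1+8) = Beta(4, 9).
Mode = (4−1)/(4+9−2) = 3/11 = 0.2727.
With a flat prior the MAP equals the MLE, 3/11.
Mean = 4/(4+9) = 4/13 = 0.3077.
The posterior is right-skewed, so the mean exceeds the mode.

MAP = 0.2727; posterior mean = 0.3077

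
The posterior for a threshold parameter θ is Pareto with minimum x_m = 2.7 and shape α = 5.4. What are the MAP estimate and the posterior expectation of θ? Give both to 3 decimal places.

MAP = 2.700, posterior mean = 3.314

The Pareto density is strictly decreasing on [x_m, ∞), so the mode is x_m = 2.700.
Mean = α·x_m/(α−1) = 5.4·2.7/4.4 = 3.314.
The posterior is right-skewed, so the mean exceeds the mode.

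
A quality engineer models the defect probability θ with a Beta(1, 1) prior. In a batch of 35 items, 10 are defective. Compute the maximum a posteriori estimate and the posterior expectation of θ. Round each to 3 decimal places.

Posterior: Beta(1+10, 1+25) = Beta(11, 26).
Mode = (11−1)/(11+26−2) = 10/35 = 0.286.
With a flat prior the MAP equals the MLE, 10/35.
Mean = 11/(11+26) = 11/37 = 0.297.
The posterior is right-skewed, so the mean exceeds the mode.

MAP: 0.286. Posterior mean: 0.297.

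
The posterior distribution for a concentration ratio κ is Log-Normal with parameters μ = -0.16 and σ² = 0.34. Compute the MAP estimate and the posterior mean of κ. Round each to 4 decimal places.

MAP = 0.6065, posterior mean = 1.0101

Mode = exp(μ − σ²) = exp(-0.50) = 0.6065.
Mean = exp(μ + σ²/2) = exp(0.010) = 1.0101.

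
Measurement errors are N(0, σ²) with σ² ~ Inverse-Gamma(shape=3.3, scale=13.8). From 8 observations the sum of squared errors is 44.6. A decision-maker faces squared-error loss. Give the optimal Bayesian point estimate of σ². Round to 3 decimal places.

Posterior: Inverse-Gamma(shape = 3.3+8/2 = 7.3, scale = 13.8+44.6/2 = 36.1).
Mode = β/(α+1) = 36.1/8.3 = 4.349.
Mean = β/(α−1) = 36.1/6.3 = 5.730.
Squared-error loss ⇒ the optimal estimator is the posterior mean.

5.730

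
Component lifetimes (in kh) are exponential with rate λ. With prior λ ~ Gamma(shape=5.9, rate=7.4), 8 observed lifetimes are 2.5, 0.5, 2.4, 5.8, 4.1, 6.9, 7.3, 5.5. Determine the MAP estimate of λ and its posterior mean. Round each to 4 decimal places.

Σ times = 35.0. Posterior: Gamma(shape = 5.9+8 = 13.9, rate = 7.4+35.0 = 42.4).
Mode = (α−1)/β = 12.9/42.4 = 0.3042.
Mean = α/β = 13.9/42.4 = 0.3278.

MAP = 0.3042, posterior mean = 0.3278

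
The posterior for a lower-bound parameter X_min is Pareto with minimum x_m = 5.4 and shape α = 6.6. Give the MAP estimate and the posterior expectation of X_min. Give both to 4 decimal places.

The Pareto density is strictly decreasing on [x_m, ∞), so the mode is x_m = 5.4000.
Mean = α·x_m/(α−1) = 6.6·5.4/5.6 = 6.3643.

MAP = 5.4000, posterior mean = 6.3643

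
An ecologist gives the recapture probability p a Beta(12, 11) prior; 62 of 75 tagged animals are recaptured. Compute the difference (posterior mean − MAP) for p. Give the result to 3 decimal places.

Posterior: Beta(12+62, 11+13) = Beta(74, 24).
Mode = (74−1)/(74+24−2) = 73/96 = 0.760.
Mean = 74/(74+24) = 74/98 = 0.755.
Difference = 0.755 − 0.760 = -0.005.

-0.005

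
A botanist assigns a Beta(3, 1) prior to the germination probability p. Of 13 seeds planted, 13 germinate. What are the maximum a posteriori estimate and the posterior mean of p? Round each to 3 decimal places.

Posterior: Beta(3+13, 1+0) = Beta(16, 1).
Since β = 1 ≤ 1 and α > 1, the Beta density is monotone increasing on [0,1]; the mode is at 1.
Mean = 16/(16+1) = 0.941.
The posterior is left-skewed, so the mode exceeds the mean.

MAP = 1.000, posterior mean = 0.941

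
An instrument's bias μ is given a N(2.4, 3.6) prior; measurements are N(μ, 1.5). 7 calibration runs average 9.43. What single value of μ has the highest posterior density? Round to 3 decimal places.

9.035

Posterior for μ is Normal. Precision-weighted mean: (1/3.6·2.4 + 7/1.5·9.43) / (1/3.6 + 7/1.5) = 9.035.
A Normal posterior is symmetric, so mode = mean.
This is the posterior mode — the MAP estimate.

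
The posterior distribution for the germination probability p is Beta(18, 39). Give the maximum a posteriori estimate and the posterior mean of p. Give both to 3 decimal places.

Mode = (18−1)/(18+39−2) = 17/55 = 0.309.
Mean = 18/(18+39) = 18/57 = 0.316.
Mean > mode: the posterior has a right tail.

MAP = 0.309; posterior mean = 0.316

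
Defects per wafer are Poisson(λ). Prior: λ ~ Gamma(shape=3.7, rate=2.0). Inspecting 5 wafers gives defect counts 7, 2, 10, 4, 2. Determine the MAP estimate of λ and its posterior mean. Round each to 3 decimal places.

λ_MAP = 3.957, E[λ|data] = 4.100

Σ counts = 25. Posterior: Gamma(shape = 3.7+25 = 28.7, rate = 2.0+5 = 7.0).
Mode = (α−1)/β = 27.7/7.0 = 3.957.
Mean = α/β = 28.7/7.0 = 4.100.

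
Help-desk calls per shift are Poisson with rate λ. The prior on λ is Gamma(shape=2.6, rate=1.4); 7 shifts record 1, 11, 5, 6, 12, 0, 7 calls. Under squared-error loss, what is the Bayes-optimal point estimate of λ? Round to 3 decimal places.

5.310

Σ counts = 42. Posterior: Gamma(shape = 2.6+42 = 44.6, rate = 1.4+7 = 8.4).
Mode = (α−1)/β = 43.6/8.4 = 5.190.
Mean = α/β = 44.6/8.4 = 5.310.
Squared-error loss ⇒ the optimal estimator is the posterior mean.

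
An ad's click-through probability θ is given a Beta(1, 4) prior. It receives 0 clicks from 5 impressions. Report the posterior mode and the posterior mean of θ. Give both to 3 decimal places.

Posterior: Beta(1+0, 4+5) = Beta(1, 9).
Since α = 1 ≤ 1 and β > 1, the Beta density is monotone decreasing on [0,1]; the mode is at 0.
Mean = 1/(1+9) = 0.100.

MAP = 0.000, posterior mean = 0.100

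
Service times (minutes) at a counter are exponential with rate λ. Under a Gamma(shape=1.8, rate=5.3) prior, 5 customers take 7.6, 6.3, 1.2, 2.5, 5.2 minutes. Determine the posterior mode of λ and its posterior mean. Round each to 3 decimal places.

Σ times = 22.8. Posterior: Gamma(shape = 1.8+5 = 6.8, rate = 5.3+22.8 = 28.1).
Mode = (α−1)/β = 5.8/28.1 = 0.206.
Mean = α/β = 6.8/28.1 = 0.242.
The mean is pulled above the mode by the posterior's right skew.

MAP = 0.206; posterior mean = 0.242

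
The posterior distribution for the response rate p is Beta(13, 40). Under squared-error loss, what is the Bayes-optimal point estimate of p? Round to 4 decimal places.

0.2453

Mode = (13−1)/(13+40−2) = 12/51 = 0.2353.
Mean = 13/(13+40) = 13/53 = 0.2453.
Squared-error loss ⇒ the optimal estimator is the posterior mean.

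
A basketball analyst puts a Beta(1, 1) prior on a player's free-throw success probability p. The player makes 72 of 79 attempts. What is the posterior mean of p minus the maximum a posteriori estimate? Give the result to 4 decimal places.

Posterior: Beta(1+72, 1+7) = Beta(73, 8).
Mode = (73−1)/(73+8−2) = 72/79 = 0.9114.
Mean = 73/(73+8) = 73/81 = 0.9012.
Difference = 0.9012 − 0.9114 = -0.0102.
Mode > mean: the posterior has a left tail.

-0.0102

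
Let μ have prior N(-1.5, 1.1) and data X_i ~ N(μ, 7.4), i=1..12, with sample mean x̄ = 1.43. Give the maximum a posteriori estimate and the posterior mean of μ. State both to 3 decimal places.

μ_MAP = 0.377, E[μ|data] = 0.377

Posterior for μ is Normal. Precision-weighted mean: (1/1.1·-1.5 + 12/7.4·1.43) / (1/1.1 + 12/7.4) = 0.377.
A Normal posterior is symmetric, so mode = mean.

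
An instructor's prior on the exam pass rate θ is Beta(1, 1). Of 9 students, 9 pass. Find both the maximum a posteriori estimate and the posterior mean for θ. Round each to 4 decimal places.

Posterior: Beta(1+9, 1+0) = Beta(10, 1).
Since β = 1 ≤ 1 and α > 1, the Beta density is monotone increasing on [0,1]; the mode is at 1.
Mean = 10/(10+1) = 0.9091.
The posterior is left-skewed, so the mode exceeds the mean.

MAP = 1.0000; posterior mean = 0.9091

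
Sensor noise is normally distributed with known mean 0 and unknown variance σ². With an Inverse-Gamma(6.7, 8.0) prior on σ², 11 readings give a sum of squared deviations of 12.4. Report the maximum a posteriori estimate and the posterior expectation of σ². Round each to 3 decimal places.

MAP: 1.076. Posterior mean: 1.268.

Posterior: Inverse-Gamma(shape = 6.7+11/2 = 12.2, scale = 8.0+12.4/2 = 14.2).
Mode = β/(α+1) = 14.2/13.2 = 1.076.
Mean = β/(α−1) = 14.2/11.2 = 1.268.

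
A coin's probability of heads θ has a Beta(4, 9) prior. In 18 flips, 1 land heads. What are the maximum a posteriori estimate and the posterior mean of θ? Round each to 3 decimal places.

MAP = 0.138, posterior mean = 0.161

Posterior: Beta(4+1, 9+17) = Beta(5, 26).
Mode = (5−1)/(5+26−2) = 4/29 = 0.138.
Mean = 5/(5+26) = 5/31 = 0.161.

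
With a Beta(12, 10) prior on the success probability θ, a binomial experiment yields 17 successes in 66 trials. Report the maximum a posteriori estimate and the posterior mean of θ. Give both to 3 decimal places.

MAP = 0.326; posterior mean = 0.330

Posterior: Beta(12+17, 10+49) = Beta(29, 59).
Mode = (29−1)/(29+59−2) = 28/86 = 0.326.
Mean = 29/(29+59) = 29/88 = 0.330.
The posterior is right-skewed, so the mean exceeds the mode.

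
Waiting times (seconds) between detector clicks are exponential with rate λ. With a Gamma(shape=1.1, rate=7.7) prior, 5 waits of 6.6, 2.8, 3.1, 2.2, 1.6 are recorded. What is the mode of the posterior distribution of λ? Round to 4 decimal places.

Σ times = 16.3. Posterior: Gamma(shape = 1.1+5 = 6.1, rate = 7.7+16.3 = 24.0).
Mode = (α−1)/β = 5.1/24.0 = 0.2125.
Mean = α/β = 6.1/24.0 = 0.2542.
This is the posterior mode — the MAP estimate.

0.2125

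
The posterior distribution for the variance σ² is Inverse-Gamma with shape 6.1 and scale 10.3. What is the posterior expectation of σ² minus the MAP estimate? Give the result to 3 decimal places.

0.569

Mode = β/(α+1) = 10.3/7.1 = 1.451.
Mean = β/(α−1) = 10.3/5.1 = 2.020.
Difference = 2.020 − 1.451 = 0.569.
Right-skewed posterior ⇒ mode < mean.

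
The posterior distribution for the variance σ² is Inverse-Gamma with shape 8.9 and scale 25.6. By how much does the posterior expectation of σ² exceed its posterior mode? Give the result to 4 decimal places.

0.6546

Mode = β/(α+1) = 25.6/9.9 = 2.5859.
Mean = β/(α−1) = 25.6/7.9 = 3.2405.
Difference = 3.2405 − 2.5859 = 0.6546.
The posterior is right-skewed, so the mean exceeds the mode.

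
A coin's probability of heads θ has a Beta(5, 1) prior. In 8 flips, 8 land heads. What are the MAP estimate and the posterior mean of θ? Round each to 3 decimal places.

Posterior: Beta(5+8, 1+0) = Beta(13, 1).
Since β = 1 ≤ 1 and α > 1, the Beta density is monotone increasing on [0,1]; the mode is at 1.
Mean = 13/(13+1) = 0.929.
Left-skewed posterior ⇒ mean < mode.

MAP estimate = 1.000, posterior mean = 0.929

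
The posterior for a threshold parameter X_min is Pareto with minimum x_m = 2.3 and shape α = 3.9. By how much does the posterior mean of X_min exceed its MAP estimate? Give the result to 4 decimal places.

The Pareto density is strictly decreasing on [x_m, ∞), so the mode is x_m = 2.3000.
Mean = α·x_m/(α−1) = 3.9·2.3/2.9 = 3.0931.
Difference = 3.0931 − 2.3000 = 0.7931.

0.7931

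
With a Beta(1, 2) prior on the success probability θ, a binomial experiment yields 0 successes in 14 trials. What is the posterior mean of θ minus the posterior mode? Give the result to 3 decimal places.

0.059

Posterior: Beta(1+0, 2+14) = Beta(1, 16).
Since α = 1 ≤ 1 and β > 1, the Beta density is monotone decreasing on [0,1]; the mode is at 0.
Mean = 1/(1+16) = 0.059.
Difference = 0.059 − 0.000 = 0.059.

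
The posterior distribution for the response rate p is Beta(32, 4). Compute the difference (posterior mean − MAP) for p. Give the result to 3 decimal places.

Mode = (32−1)/(32+4−2) = 31/34 = 0.912.
Mean = 32/(32+4) = 32/36 = 0.889.
Difference = 0.889 − 0.912 = -0.023.
Left-skewed posterior ⇒ mean < mode.

-0.023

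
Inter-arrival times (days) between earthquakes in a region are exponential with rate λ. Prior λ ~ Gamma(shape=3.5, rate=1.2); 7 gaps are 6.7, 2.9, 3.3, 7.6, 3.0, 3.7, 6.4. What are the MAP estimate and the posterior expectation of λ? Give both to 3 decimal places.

MAP = 0.273, posterior mean = 0.302

Σ times = 33.6. Posterior: Gamma(shape = 3.5+7 = 10.5, rate = 1.2+33.6 = 34.8).
Mode = (α−1)/β = 9.5/34.8 = 0.273.
Mean = α/β = 10.5/34.8 = 0.302.
The mean is pulled above the mode by the posterior's right skew.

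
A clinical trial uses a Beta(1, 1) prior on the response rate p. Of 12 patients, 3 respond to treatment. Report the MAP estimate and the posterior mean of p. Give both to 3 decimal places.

Posterior: Beta(1+3, 1+9) = Beta(4, 10).
Mode = (4−1)/(4+10−2) = 3/12 = 0.250.
With a flat prior the MAP equals the MLE, 3/12.
Mean = 4/(4+10) = 4/14 = 0.286.

MAP estimate = 0.250, posterior mean = 0.286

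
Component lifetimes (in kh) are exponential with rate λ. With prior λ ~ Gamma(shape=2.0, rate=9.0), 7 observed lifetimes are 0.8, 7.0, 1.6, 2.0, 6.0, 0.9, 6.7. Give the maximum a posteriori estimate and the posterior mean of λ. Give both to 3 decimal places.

MAP = 0.235, posterior mean = 0.265

Σ times = 25.0. Posterior: Gamma(shape = 2.0+7 = 9.0, rate = 9.0+25.0 = 34.0).
Mode = (α−1)/β = 8.0/34.0 = 0.235.
Mean = α/β = 9.0/34.0 = 0.265.
Mean > mode: the posterior has a right tail.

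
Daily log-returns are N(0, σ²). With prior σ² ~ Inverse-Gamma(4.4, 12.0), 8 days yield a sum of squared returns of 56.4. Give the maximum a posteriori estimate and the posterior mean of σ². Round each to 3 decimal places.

MAP = 4.277; posterior mean = 5.432

Posterior: Inverse-Gamma(shape = 4.4+8/2 = 8.4, scale = 12.0+56.4/2 = 40.2).
Mode = β/(α+1) = 40.2/9.4 = 4.277.
Mean = β/(α−1) = 40.2/7.4 = 5.432.
The posterior is right-skewed, so the mean exceeds the mode.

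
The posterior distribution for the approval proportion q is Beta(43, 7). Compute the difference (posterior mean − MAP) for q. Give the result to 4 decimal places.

-0.0150

Mode = (43−1)/(43+7−2) = 42/48 = 0.8750.
Mean = 43/(43+7) = 43/50 = 0.8600.
Difference = 0.8600 − 0.8750 = -0.0150.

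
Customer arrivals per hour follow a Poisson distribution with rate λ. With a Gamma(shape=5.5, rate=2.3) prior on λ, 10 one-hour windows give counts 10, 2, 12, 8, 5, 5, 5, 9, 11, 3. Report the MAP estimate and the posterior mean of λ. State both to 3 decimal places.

Σ counts = 70. Posterior: Gamma(shape = 5.5+70 = 75.5, rate = 2.3+10 = 12.3).
Mode = (α−1)/β = 74.5/12.3 = 6.057.
Mean = α/β = 75.5/12.3 = 6.138.

MAP estimate = 6.057, posterior mean = 6.138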